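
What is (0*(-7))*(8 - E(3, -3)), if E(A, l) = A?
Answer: 0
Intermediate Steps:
(0*(-7))*(8 - E(3, -3)) = (0*(-7))*(8 - 1*3) = 0*(8 - 3) = 0*5 = 0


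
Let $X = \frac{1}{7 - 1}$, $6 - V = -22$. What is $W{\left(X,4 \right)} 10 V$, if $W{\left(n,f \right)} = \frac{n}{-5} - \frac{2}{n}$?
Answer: $- \frac{10108}{3} \approx -3369.3$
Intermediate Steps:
$V = 28$ ($V = 6 - -22 = 6 + 22 = 28$)
$X = \frac{1}{6} \approx 0.16667$
$W{\left(n,f \right)} = - \frac{2}{n} - \frac{n}{5}$ ($W{\left(n,f \right)} = n \left(- \frac{1}{5}\right) - \frac{2}{n} = - \frac{n}{5} - \frac{2}{n} = - \frac{2}{n} - \frac{n}{5}$)
$W{\left(X,4 \right)} 10 V = \left(- 2 \frac{1}{\frac{1}{6}} - \frac{1}{30}\right) 10 \cdot 28 = \left(\left(-2\right) 6 - \frac{1}{30}\right) 10 \cdot 28 = \left(-12 - \frac{1}{30}\right) 10 \cdot 28 = \left(- \frac{361}{30}\right) 10 \cdot 28 = \left(- \frac{361}{3}\right) 28 = - \frac{10108}{3}$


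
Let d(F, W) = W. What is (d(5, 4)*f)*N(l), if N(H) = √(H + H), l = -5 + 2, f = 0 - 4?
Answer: -16*I*√6 ≈ -39.192*I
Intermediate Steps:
f = -4
l = -3
N(H) = √2*√H (N(H) = √(2*H) = √2*√H)
(d(5, 4)*f)*N(l) = (4*(-4))*(√2*√(-3)) = -16*√2*I*√3 = -16*I*√6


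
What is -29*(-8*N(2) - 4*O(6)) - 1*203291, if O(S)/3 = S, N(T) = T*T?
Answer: -200275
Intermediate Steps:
N(T) = T²
O(S) = 3*S
-29*(-8*N(2) - 4*O(6)) - 1*203291 = -29*(-8*2² - 12*6) - 1*203291 = -29*(-8*4 - 4*18) - 203291 = -29*(-32 - 72) - 203291 = -29*(-104) - 203291 = 3016 - 203291 = -200275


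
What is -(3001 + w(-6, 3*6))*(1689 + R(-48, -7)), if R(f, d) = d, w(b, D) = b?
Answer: -5037590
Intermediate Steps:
-(3001 + w(-6, 3*6))*(1689 + R(-48, -7)) = -(3001 - 6)*(1689 - 7) = -2995*1682 = -1*5037590 = -5037590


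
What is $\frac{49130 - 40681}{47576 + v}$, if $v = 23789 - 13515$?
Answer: $\frac{8449}{57850} \approx 0.14605$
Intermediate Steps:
$v = 10274$ ($v = 23789 - 13515 = 10274$)
$\frac{49130 - 40681}{47576 + v} = \frac{49130 - 40681}{47576 + 10274} = \frac{8449}{57850}$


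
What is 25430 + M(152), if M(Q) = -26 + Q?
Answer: 25556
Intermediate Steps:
25430 + M(152) = 25430 + (-26 + 152) = 25430 + 126 = 25556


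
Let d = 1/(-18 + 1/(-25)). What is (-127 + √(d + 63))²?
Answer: 7302567/451 - 508*√3200747/451 ≈ 14177.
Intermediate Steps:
d = -25/451 (d = 1/(-18 - 1/25) = 1/(-451/25) = -25/451 ≈ -0.055432)
(-127 + √(d + 63))² = (-127 + √(-25/451 + 63))² = (-127 + √(28388/451))² = (-127 + 2*√3200747/451)²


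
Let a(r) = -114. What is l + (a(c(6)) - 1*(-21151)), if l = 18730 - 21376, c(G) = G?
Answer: 18391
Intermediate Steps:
l = -2646
l + (a(c(6)) - 1*(-21151)) = -2646 + (-114 - 1*(-21151)) = -2646 + (-114 + 21151) = -2646 + 21037 = 18391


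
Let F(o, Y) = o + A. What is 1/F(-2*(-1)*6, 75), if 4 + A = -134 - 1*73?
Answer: -1/199 ≈ -0.0050251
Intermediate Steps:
A = -211 (A = -4 + (-134 - 1*73) = -4 + (-134 - 73) = -4 - 207 = -211)
F(o, Y) = -211 + o (F(o, Y) = o - 211 = -211 + o)
1/F(-2*(-1)*6, 75) = 1/(-211 - 2*(-1)*6) = 1/(-211 + 2*6) = 1/(-211 + 12) = 1/(-199) = -1/199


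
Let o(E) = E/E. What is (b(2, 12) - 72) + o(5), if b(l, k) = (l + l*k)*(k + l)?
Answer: 293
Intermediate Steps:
b(l, k) = (k + l)*(l + k*l) (b(l, k) = (l + k*l)*(k + l) = (k + l)*(l + k*l))
o(E) = 1
(b(2, 12) - 72) + o(5) = (2*(12 + 2 + 12² + 12*2) - 72) + 1 = (2*(12 + 2 + 144 + 24) - 72) + 1 = (2*182 - 72) + 1 = (364 - 72) + 1 = 292 + 1 = 293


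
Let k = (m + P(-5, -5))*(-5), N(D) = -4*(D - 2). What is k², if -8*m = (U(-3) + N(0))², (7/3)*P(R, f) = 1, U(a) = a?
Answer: 570025/3136 ≈ 181.77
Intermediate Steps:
N(D) = 8 - 4*D (N(D) = -4*(-2 + D) = 8 - 4*D)
P(R, f) = 3/7 (P(R, f) = (3/7)*1 = 3/7)
m = -25/8 (m = -(-3 + (8 - 4*0))²/8 = -(-3 + (8 + 0))²/8 = -(-3 + 8)²/8 = -⅛*5² = -⅛*25 = -25/8 ≈ -3.1250)
k = 755/56 (k = (-25/8 + 3/7)*(-5) = -151/56*(-5) = 755/56 ≈ 13.482)
k² = (755/56)² = 570025/3136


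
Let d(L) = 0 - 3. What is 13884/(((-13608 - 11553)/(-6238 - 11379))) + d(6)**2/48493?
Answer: 3953705941151/406710791 ≈ 9721.2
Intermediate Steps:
d(L) = -3
13884/(((-13608 - 11553)/(-6238 - 11379))) + d(6)**2/48493 = 13884/(((-13608 - 11553)/(-6238 - 11379))) + (-3)**2/48493 = 13884/((-25161/(-17617))) + 9*(1/48493) = 13884/((-25161*(-1/17617))) + 9/48493 = 13884/(25161/17617) + 9/48493 = 13884*(17617/25161) + 9/48493 = 81531476/8387 + 9/48493 = 3953705941151/406710791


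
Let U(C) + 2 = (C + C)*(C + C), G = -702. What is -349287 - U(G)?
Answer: -2320501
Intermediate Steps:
U(C) = -2 + 4*C² (U(C) = -2 + (C + C)*(C + C) = -2 + (2*C)*(2*C) = -2 + 4*C²)
-349287 - U(G) = -349287 - (-2 + 4*(-702)²) = -349287 - (-2 + 4*492804) = -349287 - (-2 + 1971216) = -349287 - 1*1971214 = -349287 - 1971214 = -2320501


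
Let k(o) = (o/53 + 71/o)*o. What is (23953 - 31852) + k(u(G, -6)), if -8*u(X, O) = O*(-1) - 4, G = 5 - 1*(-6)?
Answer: -6638143/848 ≈ -7828.0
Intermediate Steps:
G = 11 (G = 5 + 6 = 11)
u(X, O) = 1/2 + O/8 (u(X, O) = -(O*(-1) - 4)/8 = -(-O - 4)/8 = -(-4 - O)/8 = 1/2 + O/8)
k(o) = o*(71/o + o/53) (k(o) = (o*(1/53) + 71/o)*o = (o/53 + 71/o)*o = (71/o + o/53)*o = o*(71/o + o/53))
(23953 - 31852) + k(u(G, -6)) = (23953 - 31852) + (71 + (1/2 + (1/8)*(-6))**2/53) = -7899 + (71 + (1/2 - 3/4)**2/53) = -7899 + (71 + (-1/4)**2/53) = -7899 + (71 + (1/53)*(1/16)) = -7899 + (71 + 1/848) = -7899 + 60209/848 = -6638143/848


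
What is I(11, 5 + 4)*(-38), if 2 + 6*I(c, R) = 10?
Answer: -152/3 ≈ -50.667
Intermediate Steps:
I(c, R) = 4/3 (I(c, R) = -⅓ + (⅙)*10 = -⅓ + 5/3 = 4/3)
I(11, 5 + 4)*(-38) = (4/3)*(-38) = -152/3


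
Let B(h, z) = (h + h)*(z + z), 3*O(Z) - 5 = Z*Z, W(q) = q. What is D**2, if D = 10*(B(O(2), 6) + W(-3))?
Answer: 476100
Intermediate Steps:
O(Z) = 5/3 + Z**2/3 (O(Z) = 5/3 + (Z*Z)/3 = 5/3 + Z**2/3)
B(h, z) = 4*h*z (B(h, z) = (2*h)*(2*z) = 4*h*z)
D = 690 (D = 10*(4*(5/3 + (1/3)*2**2)*6 - 3) = 10*(4*(5/3 + (1/3)*4)*6 - 3) = 10*(4*(5/3 + 4/3)*6 - 3) = 10*(4*3*6 - 3) = 10*(72 - 3) = 10*69 = 690)
D**2 = 690**2 = 476100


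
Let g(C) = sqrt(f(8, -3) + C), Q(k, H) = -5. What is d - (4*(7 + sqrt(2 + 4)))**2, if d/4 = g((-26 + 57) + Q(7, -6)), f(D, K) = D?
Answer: -880 - 224*sqrt(6) + 4*sqrt(34) ≈ -1405.4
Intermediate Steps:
g(C) = sqrt(8 + C)
d = 4*sqrt(34) (d = 4*sqrt(8 + ((-26 + 57) - 5)) = 4*sqrt(8 + (31 - 5)) = 4*sqrt(8 + 26) = 4*sqrt(34) ≈ 23.324)
d - (4*(7 + sqrt(2 + 4)))**2 = 4*sqrt(34) - (4*(7 + sqrt(2 + 4)))**2 = 4*sqrt(34) - (4*(7 + sqrt(6)))**2 = 4*sqrt(34) - (28 + 4*sqrt(6))**2 = -(28 + 4*sqrt(6))**2 + 4*sqrt(34)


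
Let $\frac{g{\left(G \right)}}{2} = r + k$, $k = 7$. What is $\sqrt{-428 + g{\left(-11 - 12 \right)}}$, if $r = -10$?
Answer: $i \sqrt{434} \approx 20.833 i$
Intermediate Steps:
$g{\left(G \right)} = -6$ ($g{\left(G \right)} = 2 \left(-10 + 7\right) = 2 \left(-3\right) = -6$)
$\sqrt{-428 + g{\left(-11 - 12 \right)}} = \sqrt{-428 - 6} = \sqrt{-434} = i \sqrt{434}$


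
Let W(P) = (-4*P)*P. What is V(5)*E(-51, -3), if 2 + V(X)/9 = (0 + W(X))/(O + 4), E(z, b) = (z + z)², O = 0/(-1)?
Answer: -2528172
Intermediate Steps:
O = 0 (O = 0*(-1) = 0)
W(P) = -4*P²
E(z, b) = 4*z² (E(z, b) = (2*z)² = 4*z²)
V(X) = -18 - 9*X² (V(X) = -18 + 9*((0 - 4*X²)/(0 + 4)) = -18 + 9*(-4*X²/4) = -18 + 9*(-4*X²*(¼)) = -18 + 9*(-X²) = -18 - 9*X²)
V(5)*E(-51, -3) = (-18 - 9*5²)*(4*(-51)²) = (-18 - 9*25)*(4*2601) = (-18 - 225)*10404 = -243*10404 = -2528172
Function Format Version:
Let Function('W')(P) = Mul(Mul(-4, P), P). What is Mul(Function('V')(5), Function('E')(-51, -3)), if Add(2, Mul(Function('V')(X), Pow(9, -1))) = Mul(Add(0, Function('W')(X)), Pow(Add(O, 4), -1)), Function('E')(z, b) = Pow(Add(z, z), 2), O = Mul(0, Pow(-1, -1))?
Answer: -2528172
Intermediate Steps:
O = 0 (O = Mul(0, -1) = 0)
Function('W')(P) = Mul(-4, Pow(P, 2))
Function('E')(z, b) = Mul(4, Pow(z, 2)) (Function('E')(z, b) = Pow(Mul(2, z), 2) = Mul(4, Pow(z, 2)))
Function('V')(X) = Add(-18, Mul(-9, Pow(X, 2))) (Function('V')(X) = Add(-18, Mul(9, Mul(Add(0, Mul(-4, Pow(X, 2))), Pow(Add(0, 4), -1)))) = Add(-18, Mul(9, Mul(Mul(-4, Pow(X, 2)), Pow(4, -1)))) = Add(-18, Mul(9, Mul(Mul(-4, Pow(X, 2)), Rational(1, 4)))) = Add(-18, Mul(9, Mul(-1, Pow(X, 2)))) = Add(-18, Mul(-9, Pow(X, 2))))
Mul(Function('V')(5), Function('E')(-51, -3)) = Mul(Add(-18, Mul(-9, Pow(5, 2))), Mul(4, Pow(-51, 2))) = Mul(Add(-18, Mul(-9, 25)), Mul(4, 2601)) = Mul(Add(-18, -225), 10404) = Mul(-243, 10404) = -2528172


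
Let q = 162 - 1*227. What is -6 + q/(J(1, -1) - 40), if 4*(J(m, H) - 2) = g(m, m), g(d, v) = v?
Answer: -646/151 ≈ -4.2781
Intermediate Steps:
J(m, H) = 2 + m/4
q = -65 (q = 162 - 227 = -65)
-6 + q/(J(1, -1) - 40) = -6 - 65/((2 + (¼)*1) - 40) = -6 - 65/((2 + ¼) - 40) = -6 - 65/(9/4 - 40) = -6 - 65/(-151/4) = -6 - 4/151*(-65) = -6 + 260/151 = -646/151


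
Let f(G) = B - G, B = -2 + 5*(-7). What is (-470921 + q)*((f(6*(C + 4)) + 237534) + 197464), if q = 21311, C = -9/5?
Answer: -195556880358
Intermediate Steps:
C = -9/5 (C = -9*⅕ = -9/5 ≈ -1.8000)
B = -37 (B = -2 - 35 = -37)
f(G) = -37 - G
(-470921 + q)*((f(6*(C + 4)) + 237534) + 197464) = (-470921 + 21311)*(((-37 - 6*(-9/5 + 4)) + 237534) + 197464) = -449610*(((-37 - 6*11/5) + 237534) + 197464) = -449610*(((-37 - 1*66/5) + 237534) + 197464) = -449610*(((-37 - 66/5) + 237534) + 197464) = -449610*((-251/5 + 237534) + 197464) = -449610*(1187419/5 + 197464) = -449610*2174739/5 = -195556880358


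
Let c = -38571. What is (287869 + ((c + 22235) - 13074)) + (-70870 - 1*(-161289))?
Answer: 348878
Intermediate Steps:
(287869 + ((c + 22235) - 13074)) + (-70870 - 1*(-161289)) = (287869 + ((-38571 + 22235) - 13074)) + (-70870 - 1*(-161289)) = (287869 + (-16336 - 13074)) + (-70870 + 161289) = (287869 - 29410) + 90419 = 258459 + 90419 = 348878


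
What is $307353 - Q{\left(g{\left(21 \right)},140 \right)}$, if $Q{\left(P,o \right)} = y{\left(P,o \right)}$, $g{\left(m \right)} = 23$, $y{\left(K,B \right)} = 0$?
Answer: $307353$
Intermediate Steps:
$Q{\left(P,o \right)} = 0$
$307353 - Q{\left(g{\left(21 \right)},140 \right)} = 307353 - 0 = 307353 + 0 = 307353$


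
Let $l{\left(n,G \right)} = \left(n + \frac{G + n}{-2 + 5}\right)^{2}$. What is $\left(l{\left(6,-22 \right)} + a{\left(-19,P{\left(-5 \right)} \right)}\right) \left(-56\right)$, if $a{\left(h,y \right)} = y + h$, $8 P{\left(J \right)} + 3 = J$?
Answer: $\frac{9856}{9} \approx 1095.1$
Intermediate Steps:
$P{\left(J \right)} = - \frac{3}{8} + \frac{J}{8}$
$a{\left(h,y \right)} = h + y$
$l{\left(n,G \right)} = \left(\frac{G}{3} + \frac{4 n}{3}\right)^{2}$ ($l{\left(n,G \right)} = \left(n + \frac{G + n}{3}\right)^{2} = \left(n + \left(G + n\right) \frac{1}{3}\right)^{2} = \left(n + \left(\frac{G}{3} + \frac{n}{3}\right)\right)^{2} = \left(\frac{G}{3} + \frac{4 n}{3}\right)^{2}$)
$\left(l{\left(6,-22 \right)} + a{\left(-19,P{\left(-5 \right)} \right)}\right) \left(-56\right) = \left(\frac{\left(-22 + 4 \cdot 6\right)^{2}}{9} + \left(-19 + \left(- \frac{3}{8} + \frac{1}{8} \left(-5\right)\right)\right)\right) \left(-56\right) = \left(\frac{\left(-22 + 24\right)^{2}}{9} - 20\right) \left(-56\right) = \left(\frac{2^{2}}{9} - 20\right) \left(-56\right) = \left(\frac{1}{9} \cdot 4 - 20\right) \left(-56\right) = \left(\frac{4}{9} - 20\right) \left(-56\right) = \left(- \frac{176}{9}\right) \left(-56\right) = \frac{9856}{9}$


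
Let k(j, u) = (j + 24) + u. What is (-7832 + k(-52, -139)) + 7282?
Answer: -717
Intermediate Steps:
k(j, u) = 24 + j + u (k(j, u) = (24 + j) + u = 24 + j + u)
(-7832 + k(-52, -139)) + 7282 = (-7832 + (24 - 52 - 139)) + 7282 = (-7832 - 167) + 7282 = -7999 + 7282 = -717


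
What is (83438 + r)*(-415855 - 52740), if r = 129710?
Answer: -99880087060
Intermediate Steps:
(83438 + r)*(-415855 - 52740) = (83438 + 129710)*(-415855 - 52740) = 213148*(-468595) = -99880087060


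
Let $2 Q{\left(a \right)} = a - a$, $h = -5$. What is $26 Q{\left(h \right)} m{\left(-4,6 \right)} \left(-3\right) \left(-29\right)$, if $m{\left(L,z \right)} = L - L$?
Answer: $0$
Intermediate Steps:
$m{\left(L,z \right)} = 0$
$Q{\left(a \right)} = 0$ ($Q{\left(a \right)} = \frac{a - a}{2} = \frac{1}{2} \cdot 0 = 0$)
$26 Q{\left(h \right)} m{\left(-4,6 \right)} \left(-3\right) \left(-29\right) = 26 \cdot 0 \cdot 0 \left(-3\right) \left(-29\right) = 26 \cdot 0 \left(-3\right) \left(-29\right) = 26 \cdot 0 \left(-29\right) = 0 \left(-29\right) = 0$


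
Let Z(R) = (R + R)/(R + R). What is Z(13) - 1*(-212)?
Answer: 213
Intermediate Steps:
Z(R) = 1 (Z(R) = (2*R)/((2*R)) = (2*R)*(1/(2*R)) = 1)
Z(13) - 1*(-212) = 1 - 1*(-212) = 1 + 212 = 213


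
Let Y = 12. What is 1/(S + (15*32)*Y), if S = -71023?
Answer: -1/65263 ≈ -1.5323e-5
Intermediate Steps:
1/(S + (15*32)*Y) = 1/(-71023 + (15*32)*12) = 1/(-71023 + 480*12) = 1/(-71023 + 5760) = 1/(-65263) = -1/65263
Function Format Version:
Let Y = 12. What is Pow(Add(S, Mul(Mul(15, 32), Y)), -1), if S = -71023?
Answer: Rational(-1, 65263) ≈ -1.5323e-5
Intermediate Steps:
Pow(Add(S, Mul(Mul(15, 32), Y)), -1) = Pow(Add(-71023, Mul(Mul(15, 32), 12)), -1) = Pow(Add(-71023, Mul(480, 12)), -1) = Pow(Add(-71023, 5760), -1) = Pow(-65263, -1) = Rational(-1, 65263)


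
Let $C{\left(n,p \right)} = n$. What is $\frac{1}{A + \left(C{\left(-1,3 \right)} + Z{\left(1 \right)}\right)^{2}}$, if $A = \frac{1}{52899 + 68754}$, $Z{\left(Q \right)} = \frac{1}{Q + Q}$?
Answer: $\frac{486612}{121657} \approx 3.9999$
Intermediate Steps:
$Z{\left(Q \right)} = \frac{1}{2 Q}$
$A = \frac{1}{121653} \approx 8.2201 \cdot 10^{-6}$
$\frac{1}{A + \left(C{\left(-1,3 \right)} + Z{\left(1 \right)}\right)^{2}} = \frac{1}{\frac{1}{121653} + \left(-1 + \frac{1}{2 \cdot 1}\right)^{2}} = \frac{1}{\frac{1}{121653} + \left(-1 + \frac{1}{2} \cdot 1\right)^{2}} = \frac{1}{\frac{1}{121653} + \left(-1 + \frac{1}{2}\right)^{2}} = \frac{1}{\frac{1}{121653} + \left(- \frac{1}{2}\right)^{2}} = \frac{1}{\frac{1}{121653} + \frac{1}{4}} = \frac{1}{\frac{121657}{486612}} = \frac{486612}{121657}$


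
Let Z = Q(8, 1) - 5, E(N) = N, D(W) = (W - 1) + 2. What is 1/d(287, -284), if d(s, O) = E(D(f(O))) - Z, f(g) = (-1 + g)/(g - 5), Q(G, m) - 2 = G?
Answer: -289/871 ≈ -0.33180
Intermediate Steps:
Q(G, m) = 2 + G
f(g) = (-1 + g)/(-5 + g)
D(W) = 1 + W (D(W) = (-1 + W) + 2 = 1 + W)
Z = 5 (Z = (2 + 8) - 5 = 10 - 5 = 5)
d(s, O) = -4 + (-1 + O)/(-5 + O) (d(s, O) = (1 + (-1 + O)/(-5 + O)) - 1*5 = (1 + (-1 + O)/(-5 + O)) - 5 = -4 + (-1 + O)/(-5 + O))
1/d(287, -284) = 1/((19 - 3*(-284))/(-5 - 284)) = 1/((19 + 852)/(-289)) = 1/(-1/289*871) = 1/(-871/289) = -289/871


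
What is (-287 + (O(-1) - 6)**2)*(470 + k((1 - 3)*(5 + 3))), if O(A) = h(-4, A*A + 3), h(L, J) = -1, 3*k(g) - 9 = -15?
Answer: -111384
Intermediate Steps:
k(g) = -2 (k(g) = 3 + (1/3)*(-15) = 3 - 5 = -2)
O(A) = -1
(-287 + (O(-1) - 6)**2)*(470 + k((1 - 3)*(5 + 3))) = (-287 + (-1 - 6)**2)*(470 - 2) = (-287 + (-7)**2)*468 = (-287 + 49)*468 = -238*468 = -111384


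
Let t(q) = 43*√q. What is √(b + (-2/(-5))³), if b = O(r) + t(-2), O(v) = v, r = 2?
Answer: √(1290 + 26875*I*√2)/25 ≈ 5.6085 + 5.4214*I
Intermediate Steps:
b = 2 + 43*I*√2 (b = 2 + 43*√(-2) = 2 + 43*(I*√2) = 2 + 43*I*√2 ≈ 2.0 + 60.811*I)
√(b + (-2/(-5))³) = √((2 + 43*I*√2) + (-2/(-5))³) = √((2 + 43*I*√2) + (-2*(-⅕))³) = √((2 + 43*I*√2) + (⅖)³) = √((2 + 43*I*√2) + 8/125) = √(258/125 + 43*I*√2)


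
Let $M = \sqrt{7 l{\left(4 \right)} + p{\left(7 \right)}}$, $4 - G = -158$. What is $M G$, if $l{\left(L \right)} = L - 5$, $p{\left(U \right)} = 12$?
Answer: $162 \sqrt{5} \approx 362.24$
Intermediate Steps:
$G = 162$ ($G = 4 - -158 = 4 + 158 = 162$)
$l{\left(L \right)} = -5 + L$
$M = \sqrt{5}$ ($M = \sqrt{7 \left(-5 + 4\right) + 12} = \sqrt{7 \left(-1\right) + 12} = \sqrt{-7 + 12} = \sqrt{5} \approx 2.2361$)
$M G = \sqrt{5} \cdot 162 = 162 \sqrt{5}$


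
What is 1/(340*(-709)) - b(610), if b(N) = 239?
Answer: -57613341/241060 ≈ -239.00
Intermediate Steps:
1/(340*(-709)) - b(610) = 1/(340*(-709)) - 1*239 = 1/(-241060) - 239 = -1/241060 - 239 = -57613341/241060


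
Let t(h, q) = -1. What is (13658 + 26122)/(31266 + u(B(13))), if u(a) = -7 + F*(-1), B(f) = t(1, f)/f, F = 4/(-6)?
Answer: 119340/93779 ≈ 1.2726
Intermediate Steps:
F = -2/3 (F = 4*(-1/6) = -2/3 ≈ -0.66667)
B(f) = -1/f
u(a) = -19/3 (u(a) = -7 - 2/3*(-1) = -7 + 2/3 = -19/3)
(13658 + 26122)/(31266 + u(B(13))) = (13658 + 26122)/(31266 - 19/3) = 39780/(93779/3) = 39780*(3/93779) = 119340/93779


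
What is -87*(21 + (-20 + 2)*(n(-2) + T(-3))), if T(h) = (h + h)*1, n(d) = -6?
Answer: -20619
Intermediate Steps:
T(h) = 2*h (T(h) = (2*h)*1 = 2*h)
-87*(21 + (-20 + 2)*(n(-2) + T(-3))) = -87*(21 + (-20 + 2)*(-6 + 2*(-3))) = -87*(21 - 18*(-6 - 6)) = -87*(21 - 18*(-12)) = -87*(21 + 216) = -87*237 = -20619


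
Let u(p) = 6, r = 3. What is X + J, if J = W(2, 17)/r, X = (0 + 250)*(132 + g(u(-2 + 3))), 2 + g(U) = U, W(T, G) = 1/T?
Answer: 204001/6 ≈ 34000.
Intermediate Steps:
g(U) = -2 + U
X = 34000 (X = (0 + 250)*(132 + (-2 + 6)) = 250*(132 + 4) = 250*136 = 34000)
J = ⅙ (J = 1/(2*3) = (½)*(⅓) = ⅙ ≈ 0.16667)
X + J = 34000 + ⅙ = 204001/6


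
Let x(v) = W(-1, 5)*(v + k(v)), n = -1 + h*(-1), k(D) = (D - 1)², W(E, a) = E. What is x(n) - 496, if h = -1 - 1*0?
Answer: -497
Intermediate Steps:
h = -1 (h = -1 + 0 = -1)
k(D) = (-1 + D)²
n = 0 (n = -1 - 1*(-1) = -1 + 1 = 0)
x(v) = -v - (-1 + v)² (x(v) = -(v + (-1 + v)²) = -v - (-1 + v)²)
x(n) - 496 = (-1 + 0 - 1*0²) - 496 = (-1 + 0 - 1*0) - 496 = (-1 + 0 + 0) - 496 = -1 - 496 = -497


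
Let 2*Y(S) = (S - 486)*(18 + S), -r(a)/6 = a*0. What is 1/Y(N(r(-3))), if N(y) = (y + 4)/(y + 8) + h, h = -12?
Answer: -8/12935 ≈ -0.00061848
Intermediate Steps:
r(a) = 0 (r(a) = -6*a*0 = -6*0 = 0)
N(y) = -12 + (4 + y)/(8 + y) (N(y) = (y + 4)/(y + 8) - 12 = (4 + y)/(8 + y) - 12 = -12 + (4 + y)/(8 + y))
Y(S) = (-486 + S)*(18 + S)/2 (Y(S) = ((S - 486)*(18 + S))/2 = ((-486 + S)*(18 + S))/2 = (-486 + S)*(18 + S)/2)
1/Y(N(r(-3))) = 1/(-4374 + ((-92 - 11*0)/(8 + 0))**2/2 - 234*(-92 - 11*0)/(8 + 0)) = 1/(-4374 + ((-92 + 0)/8)**2/2 - 234*(-92 + 0)/8) = 1/(-4374 + ((1/8)*(-92))**2/2 - 117*(-92)/4) = 1/(-4374 + (-23/2)**2/2 - 234*(-23/2)) = 1/(-4374 + (1/2)*(529/4) + 2691) = 1/(-4374 + 529/8 + 2691) = 1/(-12935/8) = -8/12935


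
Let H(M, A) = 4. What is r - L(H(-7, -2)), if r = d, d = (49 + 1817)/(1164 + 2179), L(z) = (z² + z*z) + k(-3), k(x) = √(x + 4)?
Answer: -108453/3343 ≈ -32.442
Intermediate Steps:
k(x) = √(4 + x)
L(z) = 1 + 2*z² (L(z) = (z² + z*z) + √(4 - 3) = (z² + z²) + √1 = 2*z² + 1 = 1 + 2*z²)
d = 1866/3343 ≈ 0.55818
r = 1866/3343 ≈ 0.55818
r - L(H(-7, -2)) = 1866/3343 - (1 + 2*4²) = 1866/3343 - (1 + 2*16) = 1866/3343 - (1 + 32) = 1866/3343 - 1*33 = 1866/3343 - 33 = -108453/3343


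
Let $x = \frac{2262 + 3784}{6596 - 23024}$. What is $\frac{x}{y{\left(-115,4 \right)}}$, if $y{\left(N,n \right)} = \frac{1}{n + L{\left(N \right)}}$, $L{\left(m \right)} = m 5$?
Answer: $\frac{1726133}{8214} \approx 210.15$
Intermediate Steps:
$L{\left(m \right)} = 5 m$
$y{\left(N,n \right)} = \frac{1}{n + 5 N}$
$x = - \frac{3023}{8214}$ ($x = \frac{6046}{-16428} = 6046 \left(- \frac{1}{16428}\right) = - \frac{3023}{8214} \approx -0.36803$)
$\frac{x}{y{\left(-115,4 \right)}} = - \frac{3023}{8214 \frac{1}{4 + 5 \left(-115\right)}} = - \frac{3023}{8214 \frac{1}{4 - 575}} = - \frac{3023}{8214 \frac{1}{-571}} = - \frac{3023}{8214 \left(- \frac{1}{571}\right)} = \left(- \frac{3023}{8214}\right) \left(-571\right) = \frac{1726133}{8214}$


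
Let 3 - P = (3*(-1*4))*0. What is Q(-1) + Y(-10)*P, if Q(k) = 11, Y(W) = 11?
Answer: 44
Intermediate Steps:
P = 3 (P = 3 - 3*(-1*4)*0 = 3 - 3*(-4)*0 = 3 - (-12)*0 = 3 - 1*0 = 3 + 0 = 3)
Q(-1) + Y(-10)*P = 11 + 11*3 = 11 + 33 = 44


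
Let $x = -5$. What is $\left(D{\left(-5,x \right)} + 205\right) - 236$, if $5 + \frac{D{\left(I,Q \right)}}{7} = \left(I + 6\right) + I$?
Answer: $-94$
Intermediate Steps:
$D{\left(I,Q \right)} = 7 + 14 I$ ($D{\left(I,Q \right)} = -35 + 7 \left(\left(I + 6\right) + I\right) = -35 + 7 \left(\left(6 + I\right) + I\right) = -35 + 7 \left(6 + 2 I\right) = -35 + \left(42 + 14 I\right) = 7 + 14 I$)
$\left(D{\left(-5,x \right)} + 205\right) - 236 = \left(\left(7 + 14 \left(-5\right)\right) + 205\right) - 236 = \left(\left(7 - 70\right) + 205\right) - 236 = \left(-63 + 205\right) - 236 = 142 - 236 = -94$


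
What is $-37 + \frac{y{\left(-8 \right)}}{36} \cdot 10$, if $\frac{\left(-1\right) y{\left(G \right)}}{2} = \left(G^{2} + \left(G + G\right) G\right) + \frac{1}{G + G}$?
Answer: $- \frac{20683}{144} \approx -143.63$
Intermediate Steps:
$y{\left(G \right)} = - \frac{1}{G} - 6 G^{2}$ ($y{\left(G \right)} = - 2 \left(\left(G^{2} + \left(G + G\right) G\right) + \frac{1}{G + G}\right) = - 2 \left(\left(G^{2} + 2 G G\right) + \frac{1}{2 G}\right) = - 2 \left(\left(G^{2} + 2 G^{2}\right) + \frac{1}{2 G}\right) = - 2 \left(3 G^{2} + \frac{1}{2 G}\right) = - 2 \left(\frac{1}{2 G} + 3 G^{2}\right) = - \frac{1}{G} - 6 G^{2}$)
$-37 + \frac{y{\left(-8 \right)}}{36} \cdot 10 = -37 + \frac{\frac{1}{-8} \left(-1 - 6 \left(-8\right)^{3}\right)}{36} \cdot 10 = -37 + - \frac{-1 - -3072}{8} \cdot \frac{1}{36} \cdot 10 = -37 + - \frac{-1 + 3072}{8} \cdot \frac{1}{36} \cdot 10 = -37 + \left(- \frac{1}{8}\right) 3071 \cdot \frac{1}{36} \cdot 10 = -37 + \left(- \frac{3071}{8}\right) \frac{1}{36} \cdot 10 = -37 - \frac{15355}{144} = - \frac{20683}{144}$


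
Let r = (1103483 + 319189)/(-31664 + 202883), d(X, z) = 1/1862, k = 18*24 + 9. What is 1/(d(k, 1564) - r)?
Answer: -106269926/882948015 ≈ -0.12036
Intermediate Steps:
k = 441 (k = 432 + 9 = 441)
d(X, z) = 1/1862
r = 474224/57073 (r = 1422672/171219 = 1422672*(1/171219) = 474224/57073 ≈ 8.3091)
1/(d(k, 1564) - r) = 1/(1/1862 - 1*474224/57073) = 1/(1/1862 - 474224/57073) = 1/(-882948015/106269926) = -106269926/882948015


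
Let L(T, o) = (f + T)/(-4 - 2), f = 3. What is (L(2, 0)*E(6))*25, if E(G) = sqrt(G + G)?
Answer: -125*sqrt(3)/3 ≈ -72.169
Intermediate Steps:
L(T, o) = -1/2 - T/6 (L(T, o) = (3 + T)/(-4 - 2) = (3 + T)/(-6) = (3 + T)*(-1/6) = -1/2 - T/6)
E(G) = sqrt(2)*sqrt(G) (E(G) = sqrt(2*G) = sqrt(2)*sqrt(G))
(L(2, 0)*E(6))*25 = ((-1/2 - 1/6*2)*(sqrt(2)*sqrt(6)))*25 = ((-1/2 - 1/3)*(2*sqrt(3)))*25 = -5*sqrt(3)/3*25 = -125*sqrt(3)/3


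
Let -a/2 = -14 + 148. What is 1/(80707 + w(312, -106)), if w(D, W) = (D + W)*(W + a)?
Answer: 1/3663 ≈ 0.00027300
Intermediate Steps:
a = -268 (a = -2*(-14 + 148) = -2*134 = -268)
w(D, W) = (-268 + W)*(D + W) (w(D, W) = (D + W)*(W - 268) = (D + W)*(-268 + W) = (-268 + W)*(D + W))
1/(80707 + w(312, -106)) = 1/(80707 + ((-106)² - 268*312 - 268*(-106) + 312*(-106))) = 1/(80707 + (11236 - 83616 + 28408 - 33072)) = 1/(80707 - 77044) = 1/3663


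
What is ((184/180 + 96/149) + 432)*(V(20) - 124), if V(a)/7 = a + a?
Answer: 151202168/2235 ≈ 67652.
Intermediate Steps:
V(a) = 14*a (V(a) = 7*(a + a) = 7*(2*a) = 14*a)
((184/180 + 96/149) + 432)*(V(20) - 124) = ((184/180 + 96/149) + 432)*(14*20 - 124) = ((184*(1/180) + 96*(1/149)) + 432)*(280 - 124) = ((46/45 + 96/149) + 432)*156 = (11174/6705 + 432)*156 = (2907734/6705)*156 = 151202168/2235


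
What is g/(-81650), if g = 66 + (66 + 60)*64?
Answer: -813/8165 ≈ -0.099571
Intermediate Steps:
g = 8130 (g = 66 + 126*64 = 66 + 8064 = 8130)
g/(-81650) = 8130/(-81650) = 8130*(-1/81650) = -813/8165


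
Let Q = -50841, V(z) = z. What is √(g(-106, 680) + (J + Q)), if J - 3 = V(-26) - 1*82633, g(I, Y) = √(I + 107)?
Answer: 2*I*√33374 ≈ 365.37*I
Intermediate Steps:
g(I, Y) = √(107 + I)
J = -82656 (J = 3 + (-26 - 1*82633) = 3 + (-26 - 82633) = 3 - 82659 = -82656)
√(g(-106, 680) + (J + Q)) = √(√(107 - 106) + (-82656 - 50841)) = √(√1 - 133497) = √(1 - 133497) = √(-133496) = 2*I*√33374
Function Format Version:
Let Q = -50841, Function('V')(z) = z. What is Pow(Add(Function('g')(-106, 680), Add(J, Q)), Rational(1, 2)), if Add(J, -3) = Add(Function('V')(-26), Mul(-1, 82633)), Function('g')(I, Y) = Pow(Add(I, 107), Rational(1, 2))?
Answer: Mul(2, I, Pow(33374, Rational(1, 2))) ≈ Mul(365.37, I)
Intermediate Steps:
Function('g')(I, Y) = Pow(Add(107, I), Rational(1, 2))
J = -82656 (J = Add(3, Add(-26, Mul(-1, 82633))) = Add(3, Add(-26, -82633)) = Add(3, -82659) = -82656)
Pow(Add(Function('g')(-106, 680), Add(J, Q)), Rational(1, 2)) = Pow(Add(Pow(Add(107, -106), Rational(1, 2)), Add(-82656, -50841)), Rational(1, 2)) = Pow(Add(Pow(1, Rational(1, 2)), -133497), Rational(1, 2)) = Pow(Add(1, -133497), Rational(1, 2)) = Pow(-133496, Rational(1, 2)) = Mul(2, I, Pow(33374, Rational(1, 2)))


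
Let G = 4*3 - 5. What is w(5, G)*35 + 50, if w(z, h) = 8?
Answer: 330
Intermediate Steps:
G = 7 (G = 12 - 5 = 7)
w(5, G)*35 + 50 = 8*35 + 50 = 280 + 50 = 330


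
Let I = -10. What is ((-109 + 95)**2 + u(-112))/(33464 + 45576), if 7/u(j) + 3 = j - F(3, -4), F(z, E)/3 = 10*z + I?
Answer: 4899/1976000 ≈ 0.0024793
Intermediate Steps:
F(z, E) = -30 + 30*z (F(z, E) = 3*(10*z - 10) = 3*(-10 + 10*z) = -30 + 30*z)
u(j) = 7/(-63 + j) (u(j) = 7/(-3 + (j - (-30 + 30*3))) = 7/(-3 + (j - (-30 + 90))) = 7/(-3 + (j - 1*60)) = 7/(-3 + (j - 60)) = 7/(-3 + (-60 + j)) = 7/(-63 + j))
((-109 + 95)**2 + u(-112))/(33464 + 45576) = ((-109 + 95)**2 + 7/(-63 - 112))/(33464 + 45576) = ((-14)**2 + 7/(-175))/79040 = (196 + 7*(-1/175))*(1/79040) = (196 - 1/25)*(1/79040) = (4899/25)*(1/79040) = 4899/1976000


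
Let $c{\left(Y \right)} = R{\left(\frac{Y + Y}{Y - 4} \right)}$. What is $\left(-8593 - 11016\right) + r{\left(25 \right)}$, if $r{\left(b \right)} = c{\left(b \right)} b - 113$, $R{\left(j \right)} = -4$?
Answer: $-19822$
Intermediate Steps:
$c{\left(Y \right)} = -4$
$r{\left(b \right)} = -113 - 4 b$ ($r{\left(b \right)} = - 4 b - 113 = -113 - 4 b$)
$\left(-8593 - 11016\right) + r{\left(25 \right)} = \left(-8593 - 11016\right) - 213 = -19609 - 213 = -19822$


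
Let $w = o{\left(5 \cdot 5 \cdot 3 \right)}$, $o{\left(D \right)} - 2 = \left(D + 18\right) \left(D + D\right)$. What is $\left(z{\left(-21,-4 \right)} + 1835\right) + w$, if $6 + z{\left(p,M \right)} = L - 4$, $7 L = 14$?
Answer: $15779$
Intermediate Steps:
$L = 2$ ($L = \frac{1}{7} \cdot 14 = 2$)
$z{\left(p,M \right)} = -8$ ($z{\left(p,M \right)} = -6 + \left(2 - 4\right) = -6 - 2 = -8$)
$o{\left(D \right)} = 2 + 2 D \left(18 + D\right)$ ($o{\left(D \right)} = 2 + \left(D + 18\right) \left(D + D\right) = 2 + \left(18 + D\right) 2 D = 2 + 2 D \left(18 + D\right)$)
$w = 13952$ ($w = 2 + 2 \left(5 \cdot 5 \cdot 3\right)^{2} + 36 \cdot 5 \cdot 5 \cdot 3 = 2 + 2 \left(25 \cdot 3\right)^{2} + 36 \cdot 25 \cdot 3 = 2 + 2 \cdot 75^{2} + 36 \cdot 75 = 2 + 2 \cdot 5625 + 2700 = 2 + 11250 + 2700 = 13952$)
$\left(z{\left(-21,-4 \right)} + 1835\right) + w = \left(-8 + 1835\right) + 13952 = 1827 + 13952 = 15779$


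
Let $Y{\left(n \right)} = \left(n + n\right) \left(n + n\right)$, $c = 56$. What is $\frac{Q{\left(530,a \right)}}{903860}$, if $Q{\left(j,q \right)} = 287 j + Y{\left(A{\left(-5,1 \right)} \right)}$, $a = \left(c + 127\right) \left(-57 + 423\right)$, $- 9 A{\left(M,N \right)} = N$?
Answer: $\frac{6160457}{36606330} \approx 0.16829$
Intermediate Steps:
$A{\left(M,N \right)} = - \frac{N}{9}$
$Y{\left(n \right)} = 4 n^{2}$ ($Y{\left(n \right)} = 2 n 2 n = 4 n^{2}$)
$a = 66978$ ($a = \left(56 + 127\right) \left(-57 + 423\right) = 183 \cdot 366 = 66978$)
$Q{\left(j,q \right)} = \frac{4}{81} + 287 j$ ($Q{\left(j,q \right)} = 287 j + 4 \left(\left(- \frac{1}{9}\right) 1\right)^{2} = 287 j + 4 \left(- \frac{1}{9}\right)^{2} = 287 j + 4 \cdot \frac{1}{81} = 287 j + \frac{4}{81} = \frac{4}{81} + 287 j$)
$\frac{Q{\left(530,a \right)}}{903860} = \frac{\frac{4}{81} + 287 \cdot 530}{903860} = \left(\frac{4}{81} + 152110\right) \frac{1}{903860} = \frac{12320914}{81} \cdot \frac{1}{903860} = \frac{6160457}{36606330}$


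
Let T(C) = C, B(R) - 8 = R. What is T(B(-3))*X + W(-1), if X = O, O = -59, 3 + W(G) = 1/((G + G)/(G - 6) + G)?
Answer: -1497/5 ≈ -299.40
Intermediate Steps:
B(R) = 8 + R
W(G) = -3 + 1/(G + 2*G/(-6 + G)) (W(G) = -3 + 1/((G + G)/(G - 6) + G) = -3 + 1/((2*G)/(-6 + G) + G) = -3 + 1/(2*G/(-6 + G) + G) = -3 + 1/(G + 2*G/(-6 + G)))
X = -59
T(B(-3))*X + W(-1) = (8 - 3)*(-59) + (-6 - 3*(-1)² + 13*(-1))/((-1)*(-4 - 1)) = 5*(-59) - 1*(-6 - 3*1 - 13)/(-5) = -295 - 1*(-⅕)*(-6 - 3 - 13) = -295 - 1*(-⅕)*(-22) = -295 - 22/5 = -1497/5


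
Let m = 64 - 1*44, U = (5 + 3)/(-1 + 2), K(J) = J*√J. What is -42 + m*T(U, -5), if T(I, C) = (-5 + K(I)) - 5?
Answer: -242 + 320*√2 ≈ 210.55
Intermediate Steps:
K(J) = J^(3/2)
U = 8 (U = 8/1 = 8*1 = 8)
T(I, C) = -10 + I^(3/2) (T(I, C) = (-5 + I^(3/2)) - 5 = -10 + I^(3/2))
m = 20 (m = 64 - 44 = 20)
-42 + m*T(U, -5) = -42 + 20*(-10 + 8^(3/2)) = -42 + 20*(-10 + 16*√2) = -42 + (-200 + 320*√2) = -242 + 320*√2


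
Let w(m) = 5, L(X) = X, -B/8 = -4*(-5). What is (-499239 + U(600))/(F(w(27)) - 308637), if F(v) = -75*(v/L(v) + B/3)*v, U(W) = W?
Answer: 498639/289012 ≈ 1.7253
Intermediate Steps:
B = -160 (B = -(-32)*(-5) = -8*20 = -160)
F(v) = 3925*v (F(v) = -75*(v/v - 160/3)*v = -75*(1 - 160*1/3)*v = -75*(1 - 160/3)*v = -(-3925)*v = 3925*v)
(-499239 + U(600))/(F(w(27)) - 308637) = (-499239 + 600)/(3925*5 - 308637) = -498639/(19625 - 308637) = -498639/(-289012) = -498639*(-1/289012) = 498639/289012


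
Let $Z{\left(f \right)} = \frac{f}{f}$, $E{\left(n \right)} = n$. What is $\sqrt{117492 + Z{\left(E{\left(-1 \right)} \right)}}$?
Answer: $\sqrt{117493} \approx 342.77$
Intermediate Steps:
$Z{\left(f \right)} = 1$
$\sqrt{117492 + Z{\left(E{\left(-1 \right)} \right)}} = \sqrt{117492 + 1} = \sqrt{117493}$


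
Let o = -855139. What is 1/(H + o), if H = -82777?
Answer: -1/937916 ≈ -1.0662e-6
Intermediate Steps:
1/(H + o) = 1/(-82777 - 855139) = 1/(-937916) = -1/937916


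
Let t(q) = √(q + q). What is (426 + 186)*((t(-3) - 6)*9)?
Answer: -33048 + 5508*I*√6 ≈ -33048.0 + 13492.0*I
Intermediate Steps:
t(q) = √2*√q (t(q) = √(2*q) = √2*√q)
(426 + 186)*((t(-3) - 6)*9) = (426 + 186)*((√2*√(-3) - 6)*9) = 612*((√2*(I*√3) - 6)*9) = 612*((I*√6 - 6)*9) = 612*((-6 + I*√6)*9) = 612*(-54 + 9*I*√6) = -33048 + 5508*I*√6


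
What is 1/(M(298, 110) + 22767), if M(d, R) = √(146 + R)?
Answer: 1/22783 ≈ 4.3892e-5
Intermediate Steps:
1/(M(298, 110) + 22767) = 1/(√(146 + 110) + 22767) = 1/(√256 + 22767) = 1/(16 + 22767) = 1/22783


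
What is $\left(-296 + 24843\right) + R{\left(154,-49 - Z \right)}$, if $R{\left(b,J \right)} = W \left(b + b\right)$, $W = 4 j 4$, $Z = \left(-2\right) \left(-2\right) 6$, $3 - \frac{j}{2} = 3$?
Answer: $24547$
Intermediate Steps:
$j = 0$ ($j = 6 - 6 = 0$)
$Z = 24$ ($Z = 4 \cdot 6 = 24$)
$W = 0$ ($W = 4 \cdot 0 \cdot 4 = 0 \cdot 4 = 0$)
$R{\left(b,J \right)} = 0$ ($R{\left(b,J \right)} = 0 \left(b + b\right) = 0 \cdot 2 b = 0$)
$\left(-296 + 24843\right) + R{\left(154,-49 - Z \right)} = \left(-296 + 24843\right) + 0 = 24547 + 0 = 24547$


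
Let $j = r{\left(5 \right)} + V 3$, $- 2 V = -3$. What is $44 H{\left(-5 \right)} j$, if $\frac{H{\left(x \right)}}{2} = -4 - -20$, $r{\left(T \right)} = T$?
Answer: $13376$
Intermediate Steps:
$V = \frac{3}{2}$ ($V = \left(- \frac{1}{2}\right) \left(-3\right) = \frac{3}{2} \approx 1.5$)
$H{\left(x \right)} = 32$ ($H{\left(x \right)} = 2 \left(-4 - -20\right) = 2 \left(-4 + 20\right) = 2 \cdot 16 = 32$)
$j = \frac{19}{2}$ ($j = 5 + \frac{3}{2} \cdot 3 = 5 + \frac{9}{2} = \frac{19}{2} \approx 9.5$)
$44 H{\left(-5 \right)} j = 44 \cdot 32 \cdot \frac{19}{2} = 1408 \cdot \frac{19}{2} = 13376$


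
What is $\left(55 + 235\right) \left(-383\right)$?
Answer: $-111070$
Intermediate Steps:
$\left(55 + 235\right) \left(-383\right) = 290 \left(-383\right) = -111070$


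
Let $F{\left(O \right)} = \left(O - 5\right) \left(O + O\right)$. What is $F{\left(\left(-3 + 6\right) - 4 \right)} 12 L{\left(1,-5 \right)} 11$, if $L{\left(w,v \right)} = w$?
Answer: $1584$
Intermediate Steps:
$F{\left(O \right)} = 2 O \left(-5 + O\right)$ ($F{\left(O \right)} = \left(-5 + O\right) 2 O = 2 O \left(-5 + O\right)$)
$F{\left(\left(-3 + 6\right) - 4 \right)} 12 L{\left(1,-5 \right)} 11 = 2 \left(\left(-3 + 6\right) - 4\right) \left(-5 + \left(\left(-3 + 6\right) - 4\right)\right) 12 \cdot 1 \cdot 11 = 2 \left(3 - 4\right) \left(-5 + \left(3 - 4\right)\right) 12 \cdot 11 = 2 \left(-1\right) \left(-5 - 1\right) 132 = 2 \left(-1\right) \left(-6\right) 132 = 12 \cdot 132 = 1584$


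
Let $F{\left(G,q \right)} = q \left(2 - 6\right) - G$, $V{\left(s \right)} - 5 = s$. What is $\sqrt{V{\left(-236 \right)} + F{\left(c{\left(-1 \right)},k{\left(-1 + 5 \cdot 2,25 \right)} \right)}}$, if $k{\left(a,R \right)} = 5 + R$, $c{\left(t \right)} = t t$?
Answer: $4 i \sqrt{22} \approx 18.762 i$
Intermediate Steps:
$c{\left(t \right)} = t^{2}$
$V{\left(s \right)} = 5 + s$
$F{\left(G,q \right)} = - G - 4 q$ ($F{\left(G,q \right)} = q \left(-4\right) - G = - 4 q - G = - G - 4 q$)
$\sqrt{V{\left(-236 \right)} + F{\left(c{\left(-1 \right)},k{\left(-1 + 5 \cdot 2,25 \right)} \right)}} = \sqrt{\left(5 - 236\right) - \left(1 + 4 \left(5 + 25\right)\right)} = \sqrt{-231 - 121} = \sqrt{-352} = 4 i \sqrt{22}$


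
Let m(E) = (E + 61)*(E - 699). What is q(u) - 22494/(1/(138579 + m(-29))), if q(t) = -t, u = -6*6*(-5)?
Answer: -2593175982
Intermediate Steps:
m(E) = (-699 + E)*(61 + E) (m(E) = (61 + E)*(-699 + E) = (-699 + E)*(61 + E))
u = 180 (u = -36*(-5) = 180)
q(u) - 22494/(1/(138579 + m(-29))) = -1*180 - 22494/(1/(138579 + (-42639 + (-29)**2 - 638*(-29)))) = -180 - 22494/(1/(138579 + (-42639 + 841 + 18502))) = -180 - 22494/(1/(138579 - 23296)) = -180 - 22494/(1/115283) = -180 - 22494/1/115283 = -180 - 22494*115283 = -180 - 1*2593175802 = -180 - 2593175802 = -2593175982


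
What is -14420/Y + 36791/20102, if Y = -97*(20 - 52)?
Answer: -21958947/7799576 ≈ -2.8154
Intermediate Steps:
Y = 3104 (Y = -97*(-32) = 3104)
-14420/Y + 36791/20102 = -14420/3104 + 36791/20102 = -14420*1/3104 + 36791*(1/20102) = -3605/776 + 36791/20102 = -21958947/7799576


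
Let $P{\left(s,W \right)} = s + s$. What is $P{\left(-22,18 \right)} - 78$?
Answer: $-122$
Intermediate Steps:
$P{\left(s,W \right)} = 2 s$
$P{\left(-22,18 \right)} - 78 = 2 \left(-22\right) - 78 = -44 - 78 = -122$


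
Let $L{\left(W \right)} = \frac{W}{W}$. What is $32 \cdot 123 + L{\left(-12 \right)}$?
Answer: $3937$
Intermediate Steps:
$L{\left(W \right)} = 1$
$32 \cdot 123 + L{\left(-12 \right)} = 32 \cdot 123 + 1 = 3936 + 1 = 3937$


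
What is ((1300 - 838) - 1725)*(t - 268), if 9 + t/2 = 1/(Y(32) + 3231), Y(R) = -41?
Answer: 576141447/1595 ≈ 3.6122e+5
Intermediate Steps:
t = -28709/1595 (t = -18 + 2/(-41 + 3231) = -18 + 2/3190 = -18 + 2*(1/3190) = -18 + 1/1595 = -28709/1595 ≈ -17.999)
((1300 - 838) - 1725)*(t - 268) = ((1300 - 838) - 1725)*(-28709/1595 - 268) = (462 - 1725)*(-456169/1595) = -1263*(-456169/1595) = 576141447/1595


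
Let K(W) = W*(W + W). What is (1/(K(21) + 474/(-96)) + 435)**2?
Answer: 37263345305641/196925089 ≈ 1.8923e+5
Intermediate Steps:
K(W) = 2*W**2 (K(W) = W*(2*W) = 2*W**2)
(1/(K(21) + 474/(-96)) + 435)**2 = (1/(2*21**2 + 474/(-96)) + 435)**2 = (1/(2*441 + 474*(-1/96)) + 435)**2 = (1/(882 - 79/16) + 435)**2 = (1/(14033/16) + 435)**2 = (16/14033 + 435)**2 = (6104371/14033)**2 = 37263345305641/196925089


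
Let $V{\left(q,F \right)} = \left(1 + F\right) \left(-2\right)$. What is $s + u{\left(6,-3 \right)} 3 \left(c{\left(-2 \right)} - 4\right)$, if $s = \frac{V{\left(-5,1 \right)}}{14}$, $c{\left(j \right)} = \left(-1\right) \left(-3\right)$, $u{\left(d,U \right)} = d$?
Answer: $- \frac{128}{7} \approx -18.286$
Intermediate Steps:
$c{\left(j \right)} = 3$
$V{\left(q,F \right)} = -2 - 2 F$
$s = - \frac{2}{7}$ ($s = \frac{-2 - 2}{14} = \left(-2 - 2\right) \frac{1}{14} = \left(-4\right) \frac{1}{14} = - \frac{2}{7} \approx -0.28571$)
$s + u{\left(6,-3 \right)} 3 \left(c{\left(-2 \right)} - 4\right) = - \frac{2}{7} + 6 \cdot 3 \left(3 - 4\right) = - \frac{2}{7} + 6 \cdot 3 \left(-1\right) = - \frac{2}{7} + 6 \left(-3\right) = - \frac{2}{7} - 18 = - \frac{128}{7}$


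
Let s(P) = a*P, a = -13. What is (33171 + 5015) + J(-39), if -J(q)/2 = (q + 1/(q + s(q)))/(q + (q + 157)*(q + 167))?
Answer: 134613687311/3525210 ≈ 38186.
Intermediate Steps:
s(P) = -13*P
J(q) = -2*(q - 1/(12*q))/(q + (157 + q)*(167 + q)) (J(q) = -2*(q + 1/(q - 13*q))/(q + (q + 157)*(q + 167)) = -2*(q + 1/(-12*q))/(q + (157 + q)*(167 + q)) = -2*(q - 1/(12*q))/(q + (157 + q)*(167 + q)))
(33171 + 5015) + J(-39) = (33171 + 5015) + (1/6)*(1 - 12*(-39)**2)/(-39*(26219 + (-39)**2 + 325*(-39))) = 38186 + (1/6)*(-1/39)*(1 - 12*1521)/(26219 + 1521 - 12675) = 38186 + (1/6)*(-1/39)*(1 - 18252)/15065 = 38186 + (1/6)*(-1/39)*(1/15065)*(-18251) = 38186 + 18251/3525210 = 134613687311/3525210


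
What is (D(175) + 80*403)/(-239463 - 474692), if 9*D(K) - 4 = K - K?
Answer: -290164/6427395 ≈ -0.045145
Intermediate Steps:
D(K) = 4/9 (D(K) = 4/9 + (K - K)/9 = 4/9 + (⅑)*0 = 4/9 + 0 = 4/9)
(D(175) + 80*403)/(-239463 - 474692) = (4/9 + 80*403)/(-239463 - 474692) = (4/9 + 32240)/(-714155) = (290164/9)*(-1/714155) = -290164/6427395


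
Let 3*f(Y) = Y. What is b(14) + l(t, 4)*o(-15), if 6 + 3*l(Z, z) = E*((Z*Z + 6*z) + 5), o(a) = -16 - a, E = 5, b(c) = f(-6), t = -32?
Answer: -1755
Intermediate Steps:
f(Y) = Y/3
b(c) = -2 (b(c) = (⅓)*(-6) = -2)
l(Z, z) = 19/3 + 10*z + 5*Z²/3 (l(Z, z) = -2 + (5*((Z*Z + 6*z) + 5))/3 = -2 + (5*((Z² + 6*z) + 5))/3 = -2 + (5*(5 + Z² + 6*z))/3 = -2 + (25 + 5*Z² + 30*z)/3 = -2 + (25/3 + 10*z + 5*Z²/3) = 19/3 + 10*z + 5*Z²/3)
b(14) + l(t, 4)*o(-15) = -2 + (19/3 + 10*4 + (5/3)*(-32)²)*(-16 - 1*(-15)) = -2 + (19/3 + 40 + (5/3)*1024)*(-16 + 15) = -2 + (19/3 + 40 + 5120/3)*(-1) = -2 + 1753*(-1) = -2 - 1753 = -1755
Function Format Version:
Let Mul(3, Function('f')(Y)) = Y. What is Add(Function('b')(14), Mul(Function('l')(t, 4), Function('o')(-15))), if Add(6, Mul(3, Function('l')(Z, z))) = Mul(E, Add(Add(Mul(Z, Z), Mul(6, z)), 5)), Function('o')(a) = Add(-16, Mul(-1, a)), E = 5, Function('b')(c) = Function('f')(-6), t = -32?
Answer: -1755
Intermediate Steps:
Function('f')(Y) = Mul(Rational(1, 3), Y)
Function('b')(c) = -2 (Function('b')(c) = Mul(Rational(1, 3), -6) = -2)
Function('l')(Z, z) = Add(Rational(19, 3), Mul(10, z), Mul(Rational(5, 3), Pow(Z, 2))) (Function('l')(Z, z) = Add(-2, Mul(Rational(1, 3), Mul(5, Add(Add(Mul(Z, Z), Mul(6, z)), 5)))) = Add(-2, Mul(Rational(1, 3), Mul(5, Add(Add(Pow(Z, 2), Mul(6, z)), 5)))) = Add(-2, Mul(Rational(1, 3), Mul(5, Add(5, Pow(Z, 2), Mul(6, z))))) = Add(-2, Mul(Rational(1, 3), Add(25, Mul(5, Pow(Z, 2)), Mul(30, z)))) = Add(-2, Add(Rational(25, 3), Mul(10, z), Mul(Rational(5, 3), Pow(Z, 2)))) = Add(Rational(19, 3), Mul(10, z), Mul(Rational(5, 3), Pow(Z, 2))))
Add(Function('b')(14), Mul(Function('l')(t, 4), Function('o')(-15))) = Add(-2, Mul(Add(Rational(19, 3), Mul(10, 4), Mul(Rational(5, 3), Pow(-32, 2))), Add(-16, Mul(-1, -15)))) = Add(-2, Mul(Add(Rational(19, 3), 40, Mul(Rational(5, 3), 1024)), Add(-16, 15))) = Add(-2, Mul(Add(Rational(19, 3), 40, Rational(5120, 3)), -1)) = Add(-2, Mul(1753, -1)) = Add(-2, -1753) = -1755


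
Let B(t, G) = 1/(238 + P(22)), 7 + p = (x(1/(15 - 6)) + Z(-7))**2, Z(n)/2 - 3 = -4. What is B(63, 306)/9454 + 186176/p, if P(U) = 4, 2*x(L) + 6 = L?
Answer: 138006540542485/12933317804 ≈ 10671.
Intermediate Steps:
x(L) = -3 + L/2
Z(n) = -2 (Z(n) = 6 + 2*(-4) = 6 - 8 = -2)
p = 5653/324 (p = -7 + ((-3 + 1/(2*(15 - 6))) - 2)**2 = -7 + ((-3 + (1/2)/9) - 2)**2 = -7 + ((-3 + (1/2)*(1/9)) - 2)**2 = -7 + ((-3 + 1/18) - 2)**2 = -7 + (-53/18 - 2)**2 = -7 + (-89/18)**2 = -7 + 7921/324 = 5653/324 ≈ 17.448)
B(t, G) = 1/242 (B(t, G) = 1/(238 + 4) = 1/242)
B(63, 306)/9454 + 186176/p = (1/242)/9454 + 186176/(5653/324) = (1/242)*(1/9454) + 186176*(324/5653) = 1/2287868 + 60321024/5653 = 138006540542485/12933317804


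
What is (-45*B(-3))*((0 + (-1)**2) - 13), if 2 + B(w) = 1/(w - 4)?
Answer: -8100/7 ≈ -1157.1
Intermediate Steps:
B(w) = -2 + 1/(-4 + w) (B(w) = -2 + 1/(w - 4) = -2 + 1/(-4 + w))
(-45*B(-3))*((0 + (-1)**2) - 13) = (-45*(9 - 2*(-3))/(-4 - 3))*((0 + (-1)**2) - 13) = (-45*(9 + 6)/(-7))*((0 + 1) - 13) = (-(-45)*15/7)*(1 - 13) = -45*(-15/7)*(-12) = (675/7)*(-12) = -8100/7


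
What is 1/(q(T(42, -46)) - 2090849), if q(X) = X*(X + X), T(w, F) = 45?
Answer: -1/2086799 ≈ -4.7920e-7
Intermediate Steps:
q(X) = 2*X² (q(X) = X*(2*X) = 2*X²)
1/(q(T(42, -46)) - 2090849) = 1/(2*45² - 2090849) = 1/(2*2025 - 2090849) = 1/(4050 - 2090849) = 1/(-2086799) = -1/2086799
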